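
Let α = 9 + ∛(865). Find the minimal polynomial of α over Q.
m_α(x) = x^3 - 27x^2 + 243x - 1594

Set β = α - 9 = ∛(865), so β^3 = 865. Then (α - 9)^3 - 865 = 0, i.e. α is a root of g(x) = (x - 9)^3 - 865 = x^3 - 27x^2 + 243x - 1594. Since g(x) = h(x - 9) where h(x) = x^3 - 865, and h is irreducible over Q (because 865 is not a perfect cube, so h has no rational root, and a monic cubic with no rational root is irreducible), g is also irreducible (irreducibility is preserved under the substitution x → x - 9). Hence m_α(x) = x^3 - 27x^2 + 243x - 1594.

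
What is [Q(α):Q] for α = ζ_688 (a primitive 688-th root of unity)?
[Q(α):Q] = 336

The minimal polynomial of ζ_688 over Q is the 688-th cyclotomic polynomial Φ_688(x), which is irreducible over Q and has degree φ(688) = 336. Hence [Q(α):Q] = φ(688) = 336.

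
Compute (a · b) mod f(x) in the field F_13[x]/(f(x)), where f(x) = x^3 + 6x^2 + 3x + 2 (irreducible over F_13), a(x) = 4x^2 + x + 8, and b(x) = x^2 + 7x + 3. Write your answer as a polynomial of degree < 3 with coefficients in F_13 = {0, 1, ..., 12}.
a · b ≡ 11x^2 + 10x + 1 (mod f(x))

Multiply in F_13[x]: a(x)·b(x) = (4x^2 + x + 8)·(x^2 + 7x + 3) = 4x^4 + 3x^3 + x^2 + 7x + 11. This has degree ≥ 3, so divide by f(x) over F_13: 4x^4 + 3x^3 + x^2 + 7x + 11 = (4x + 5)·(x^3 + 6x^2 + 3x + 2) + (11x^2 + 10x + 1). Hence a·b ≡ 11x^2 + 10x + 1 (mod f). (F_13[x]/(f) is a field with 13^3 = 2197 elements since f is irreducible of degree 3.)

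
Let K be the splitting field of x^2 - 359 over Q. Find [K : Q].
[K : Q] = 2

f(x) = x^2 - 359 factors as (x - √359)(x + √359). The splitting field is K = Q(√359). Since 359 is squarefree and > 1, it is not a perfect square, so x^2 - 359 is irreducible over Q and [Q(√359) : Q] = 2. Hence [K : Q] = 2.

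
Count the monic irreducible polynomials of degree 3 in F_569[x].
There are 61406480 monic irreducible polynomials of degree 3 over F_569

Each element of F_{569^3} that lies in no proper subfield is a root of exactly one monic irreducible of degree 3 over F_569, and each such polynomial has 3 distinct roots in F_{569^3}. By Möbius inversion the count is N_569(3) = (1/3) Σ_{d|3} μ(3/d) · 569^d = (1/3)(μ(3)·569^1 + μ(1)·569^3) = 184219440/3 = 61406480.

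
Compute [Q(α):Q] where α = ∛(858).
[Q(α):Q] = 3

The minimal polynomial of α is x^3 - 858, irreducible over Q since 858 is not a perfect cube (so x^3 - 858 has no rational root). Hence [Q(α):Q] = deg(m_α) = 3.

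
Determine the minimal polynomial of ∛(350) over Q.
m_α(x) = x^3 - 350

α satisfies α^3 = 350, so x^3 - 350 annihilates α. By the rational root test, a rational root p/q (in lowest terms) of x^3 - 350 would satisfy p^3 = 350 q^3, forcing q = 1 and p^3 = 350; but 350 is not a perfect cube, contradiction. A monic cubic over Q with no rational root is irreducible (any nontrivial factorization would include a linear factor). Hence x^3 - 350 is the minimal polynomial of α, and in particular [Q(α):Q] = 3.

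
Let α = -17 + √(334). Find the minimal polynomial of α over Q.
m_α(x) = x^2 + 34x - 45

From α + 17 = √(334), squaring gives (α + 17)^2 = 334, i.e. α^2 + 34α + 289 = 334, so α^2 + 34α - 45 = 0. The discriminant of x^2 + 34x - 45 is (34)^2 - 4·(-45) = 1156 + 180 = 1336, and 4·(334) is not a perfect square in Q since 334 is squarefree and ≠ 1. Hence x^2 + 34x - 45 is irreducible over Q and is the minimal polynomial of α.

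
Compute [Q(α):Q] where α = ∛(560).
[Q(α):Q] = 3

The minimal polynomial of α is x^3 - 560, irreducible over Q since 560 is not a perfect cube (so x^3 - 560 has no rational root). Hence [Q(α):Q] = deg(m_α) = 3.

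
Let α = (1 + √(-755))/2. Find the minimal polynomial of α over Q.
m_α(x) = x^2 - x + 189

From 2α - 1 = √(-755), squaring gives (2α - 1)^2 = -755, i.e. 4α^2 - 4α + 1 = -755, so α^2 - α + (1 + 755)/4 = 0. Since -755 ≡ 1 (mod 4), (1 + 755)/4 = 189 ∈ Z. The polynomial x^2 - x + 189 has discriminant 1 - 4·(189) = -755, which is not a perfect square in Q (d = -755 is squarefree and ≠ 1), so x^2 - x + 189 is irreducible over Q. It is the minimal polynomial of α.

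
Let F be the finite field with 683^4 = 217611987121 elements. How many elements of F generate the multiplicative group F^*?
There are φ(217611987120) = 48364646400 primitive elements

F_q^* is cyclic of order q - 1 = 217611987120. A cyclic group of order m has exactly φ(m) generators. Here m = 217611987120 = 2^4 · 3^2 · 5 · 11 · 19 · 31 · 46649, so the number of primitive elements is φ(217611987120) = 48364646400.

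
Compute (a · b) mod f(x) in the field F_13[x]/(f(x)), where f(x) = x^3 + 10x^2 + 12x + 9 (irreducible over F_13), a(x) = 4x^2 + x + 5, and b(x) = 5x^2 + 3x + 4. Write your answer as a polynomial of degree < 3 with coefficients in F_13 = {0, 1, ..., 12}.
a · b ≡ 9x^2 + 7x + 3 (mod f(x))

Multiply in F_13[x]: a(x)·b(x) = (4x^2 + x + 5)·(5x^2 + 3x + 4) = 7x^4 + 4x^3 + 5x^2 + 6x + 7. This has degree ≥ 3, so divide by f(x) over F_13: 7x^4 + 4x^3 + 5x^2 + 6x + 7 = (7x + 12)·(x^3 + 10x^2 + 12x + 9) + (9x^2 + 7x + 3). Hence a·b ≡ 9x^2 + 7x + 3 (mod f). (F_13[x]/(f) is a field with 13^3 = 2197 elements since f is irreducible of degree 3.)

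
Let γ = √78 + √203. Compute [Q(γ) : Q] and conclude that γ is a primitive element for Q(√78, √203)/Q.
[Q(γ) : Q] = 4 (equivalently, Q(γ) = Q(√78, √203))

Obviously Q(γ) ⊆ Q(√78, √203), and [Q(√78, √203):Q] = 4 (since 78, 203 are distinct squarefree integers > 1 with 15834 not a perfect square). To show equality we compute the minimal polynomial of γ. From γ = √78 + √203: γ^2 = 78 + 2√(15834) + 203 = 281 + 2√(15834), so γ^2 - 281 = 2√(15834); squaring, (γ^2 - 281)^2 = 4·15834, i.e. γ^4 - 562γ^2 + 78961 - 63336 = 0, i.e. γ^4 - 562γ^2 + 15625 = 0. So γ is a root of x^4 - 562x^2 + 15625. This polynomial is irreducible over Q: it has no rational root (each ±√78 ± √203 is irrational), and any factorization into two quadratics over Q would force √(15834) ∈ Q (pairing opposite roots) or √78, √203 ∈ Q (other pairings), all impossible. Hence [Q(γ):Q] = 4 = [Q(√78, √203):Q], so Q(γ) = Q(√78, √203).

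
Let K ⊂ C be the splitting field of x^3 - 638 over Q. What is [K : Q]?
[K : Q] = 6

The roots of x^3 - 638 are ∛638, ω∛638, ω^2∛638 where ω = e^(2πi/3) is a primitive cube root of unity, so K = Q(∛638, ω). Now [Q(∛638):Q] = 3 (since 638 is not a perfect cube, x^3 - 638 is irreducible) and [Q(ω):Q] = 2. Both 2 and 3 divide [K:Q], and [K:Q] ≤ 3·2 = 6, so [K:Q] = 6. (Equivalently: Q(∛638) ⊂ R but ω ∉ R, so [K : Q(∛638)] = 2.)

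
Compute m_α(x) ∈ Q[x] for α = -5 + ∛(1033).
m_α(x) = x^3 + 15x^2 + 75x - 908

Set β = α + 5 = ∛(1033), so β^3 = 1033. Then (α + 5)^3 - 1033 = 0, i.e. α is a root of g(x) = (x + 5)^3 - 1033 = x^3 + 15x^2 + 75x - 908. Since g(x) = h(x + 5) where h(x) = x^3 - 1033, and h is irreducible over Q (because 1033 is not a perfect cube, so h has no rational root, and a monic cubic with no rational root is irreducible), g is also irreducible (irreducibility is preserved under the substitution x → x + 5). Hence m_α(x) = x^3 + 15x^2 + 75x - 908.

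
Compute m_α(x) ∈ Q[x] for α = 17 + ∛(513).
m_α(x) = x^3 - 51x^2 + 867x - 5426

Set β = α - 17 = ∛(513), so β^3 = 513. Then (α - 17)^3 - 513 = 0, i.e. α is a root of g(x) = (x - 17)^3 - 513 = x^3 - 51x^2 + 867x - 5426. Since g(x) = h(x - 17) where h(x) = x^3 - 513, and h is irreducible over Q (because 513 is not a perfect cube, so h has no rational root, and a monic cubic with no rational root is irreducible), g is also irreducible (irreducibility is preserved under the substitution x → x - 17). Hence m_α(x) = x^3 - 51x^2 + 867x - 5426.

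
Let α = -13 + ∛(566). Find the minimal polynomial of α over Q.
m_α(x) = x^3 + 39x^2 + 507x + 1631

Set β = α + 13 = ∛(566), so β^3 = 566. Then (α + 13)^3 - 566 = 0, i.e. α is a root of g(x) = (x + 13)^3 - 566 = x^3 + 39x^2 + 507x + 1631. Since g(x) = h(x + 13) where h(x) = x^3 - 566, and h is irreducible over Q (because 566 is not a perfect cube, so h has no rational root, and a monic cubic with no rational root is irreducible), g is also irreducible (irreducibility is preserved under the substitution x → x + 13). Hence m_α(x) = x^3 + 39x^2 + 507x + 1631.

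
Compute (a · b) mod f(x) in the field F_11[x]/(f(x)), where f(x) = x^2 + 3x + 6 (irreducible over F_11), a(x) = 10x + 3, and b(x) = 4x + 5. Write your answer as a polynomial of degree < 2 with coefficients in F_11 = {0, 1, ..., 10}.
a · b ≡ 8x + 6 (mod f(x))

Multiply in F_11[x]: a(x)·b(x) = (10x + 3)·(4x + 5) = 7x^2 + 7x + 4. This has degree ≥ 2, so divide by f(x) over F_11: 7x^2 + 7x + 4 = (7)·(x^2 + 3x + 6) + (8x + 6). Hence a·b ≡ 8x + 6 (mod f). (F_11[x]/(f) is a field with 11^2 = 121 elements since f is irreducible of degree 2.)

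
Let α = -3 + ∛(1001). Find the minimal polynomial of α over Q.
m_α(x) = x^3 + 9x^2 + 27x - 974

Set β = α + 3 = ∛(1001), so β^3 = 1001. Then (α + 3)^3 - 1001 = 0, i.e. α is a root of g(x) = (x + 3)^3 - 1001 = x^3 + 9x^2 + 27x - 974. Since g(x) = h(x + 3) where h(x) = x^3 - 1001, and h is irreducible over Q (because 1001 is not a perfect cube, so h has no rational root, and a monic cubic with no rational root is irreducible), g is also irreducible (irreducibility is preserved under the substitution x → x + 3). Hence m_α(x) = x^3 + 9x^2 + 27x - 974.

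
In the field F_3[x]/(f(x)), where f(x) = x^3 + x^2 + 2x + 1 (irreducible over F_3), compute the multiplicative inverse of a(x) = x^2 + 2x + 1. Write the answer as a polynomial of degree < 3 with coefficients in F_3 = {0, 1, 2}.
a(x)^(-1) ≡ x + 2 (mod f(x))

Since f is irreducible over F_3, F_3[x]/(f) is a field and a(x) ≠ 0 has an inverse. Apply the extended Euclidean algorithm to f(x) and a(x) in F_3[x]: f(x) = (x + 2)·a(x) + (2). The last nonzero remainder is the constant 2 = gcd(f, a) in F_3. Back-substituting through the division chain expresses 2 = s(x)·a(x) + t(x)·f(x) with s(x) ≡ 2x + 1 (mod f), so (2x + 1)·a(x) ≡ 2 (mod f). Multiplying by 2^(-1) ≡ 2 in F_3 gives a(x)^(-1) ≡ 2·(2x + 1) ≡ x + 2 (mod f). Check: (x^2 + 2x + 1)·(x + 2) = x^3 + x^2 + 2x + 2 ≡ 1 (mod x^3 + x^2 + 2x + 1).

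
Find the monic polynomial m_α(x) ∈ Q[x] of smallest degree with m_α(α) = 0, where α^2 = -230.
m_α(x) = x^2 + 230

α satisfies α^2 + 230 = 0, so x^2 + 230 annihilates α. Since d = -230 is squarefree and ≠ 1, it is not a perfect square in Q, so x^2 + 230 has no rational root and is therefore irreducible over Q (a degree-2 polynomial over a field is irreducible iff it has no root). Hence m_α(x) = x^2 + 230.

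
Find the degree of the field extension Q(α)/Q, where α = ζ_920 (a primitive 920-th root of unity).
[Q(α):Q] = 352

The minimal polynomial of ζ_920 over Q is the 920-th cyclotomic polynomial Φ_920(x), which is irreducible over Q and has degree φ(920) = 352. Hence [Q(α):Q] = φ(920) = 352.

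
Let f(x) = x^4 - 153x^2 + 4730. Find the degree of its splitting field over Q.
[K : Q] = 4

Solving the quadratic in x^2: x^2 = (153 ± √(153^2 - 4·4730))/2 = (153 ± √4489)/2 = (153 ± 67)/2, giving x^2 = 43 or x^2 = 110. So f(x) = (x^2 - 43)(x^2 - 110) and the roots of f are ±√43, ±√110. Hence the splitting field is K = Q(√43, √110). Since 43 and 110 are distinct squarefree integers > 1, their product 4730 is not a perfect square, so √110 ∉ Q(√43). By the tower law [K:Q] = [Q(√43,√110):Q(√43)] · [Q(√43):Q] = 2 · 2 = 4.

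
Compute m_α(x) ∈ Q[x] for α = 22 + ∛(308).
m_α(x) = x^3 - 66x^2 + 1452x - 10956

Set β = α - 22 = ∛(308), so β^3 = 308. Then (α - 22)^3 - 308 = 0, i.e. α is a root of g(x) = (x - 22)^3 - 308 = x^3 - 66x^2 + 1452x - 10956. Since g(x) = h(x - 22) where h(x) = x^3 - 308, and h is irreducible over Q (because 308 is not a perfect cube, so h has no rational root, and a monic cubic with no rational root is irreducible), g is also irreducible (irreducibility is preserved under the substitution x → x - 22). Hence m_α(x) = x^3 - 66x^2 + 1452x - 10956.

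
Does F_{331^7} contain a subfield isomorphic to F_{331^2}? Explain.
No: F_{331^2} is not a subfield of F_{331^7}

F_{p^m} embeds in F_{p^n} iff m | n. Here 2 ∤ 7 (since 7 = 3·2 + 1 with remainder 1 ≠ 0), so F_{331^2} is not a subfield of F_{331^7}. Equivalently: if it were, the tower law would give 2 = [F_{331^2}:F_331] dividing [F_{331^7}:F_331] = 7, contradiction.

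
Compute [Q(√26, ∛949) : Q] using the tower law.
[Q(√26, ∛949) : Q] = 6

Let L = Q(√26, ∛949). Since Q(√26) ⊂ L and [Q(√26):Q] = 2, the tower law gives 2 | [L:Q]. Likewise Q(∛949) ⊂ L with [Q(∛949):Q] = 3 (because 949 is not a perfect cube), so 3 | [L:Q]. As gcd(2,3) = 1, [L:Q] is divisible by 6. Conversely L is generated over Q by √26 and ∛949, so [L:Q] ≤ 2·3 = 6. Therefore [Q(√26, ∛949) : Q] = 6.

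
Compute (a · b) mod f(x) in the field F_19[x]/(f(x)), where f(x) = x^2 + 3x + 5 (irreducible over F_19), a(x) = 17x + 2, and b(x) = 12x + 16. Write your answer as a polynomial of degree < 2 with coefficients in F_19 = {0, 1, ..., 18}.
a · b ≡ 7x (mod f(x))

Multiply in F_19[x]: a(x)·b(x) = (17x + 2)·(12x + 16) = 14x^2 + 11x + 13. This has degree ≥ 2, so divide by f(x) over F_19: 14x^2 + 11x + 13 = (14)·(x^2 + 3x + 5) + (7x). Hence a·b ≡ 7x (mod f). (F_19[x]/(f) is a field with 19^2 = 361 elements since f is irreducible of degree 2.)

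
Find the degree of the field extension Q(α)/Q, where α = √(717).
[Q(α):Q] = 2

[Q(α):Q] equals the degree of the minimal polynomial of α. Here α^2 = 717 and x^2 - 717 is irreducible (d = 717 is squarefree, ≠ 1, hence not a square), so deg(m_α) = 2. Thus [Q(α):Q] = 2.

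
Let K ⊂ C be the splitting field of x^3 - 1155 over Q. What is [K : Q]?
[K : Q] = 6

The roots of x^3 - 1155 are ∛1155, ω∛1155, ω^2∛1155 where ω = e^(2πi/3) is a primitive cube root of unity, so K = Q(∛1155, ω). Now [Q(∛1155):Q] = 3 (since 1155 is not a perfect cube, x^3 - 1155 is irreducible) and [Q(ω):Q] = 2. Both 2 and 3 divide [K:Q], and [K:Q] ≤ 3·2 = 6, so [K:Q] = 6. (Equivalently: Q(∛1155) ⊂ R but ω ∉ R, so [K : Q(∛1155)] = 2.)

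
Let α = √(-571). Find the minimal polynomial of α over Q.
m_α(x) = x^2 + 571

α satisfies α^2 + 571 = 0, so x^2 + 571 annihilates α. Since d = -571 is squarefree and ≠ 1, it is not a perfect square in Q, so x^2 + 571 has no rational root and is therefore irreducible over Q (a degree-2 polynomial over a field is irreducible iff it has no root). Hence m_α(x) = x^2 + 571.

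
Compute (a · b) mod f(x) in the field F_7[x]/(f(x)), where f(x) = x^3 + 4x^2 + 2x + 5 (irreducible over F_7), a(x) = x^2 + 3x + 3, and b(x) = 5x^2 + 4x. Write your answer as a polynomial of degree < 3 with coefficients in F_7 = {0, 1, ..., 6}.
a · b ≡ 3x + 5 (mod f(x))

Multiply in F_7[x]: a(x)·b(x) = (x^2 + 3x + 3)·(5x^2 + 4x) = 5x^4 + 5x^3 + 6x^2 + 5x. This has degree ≥ 3, so divide by f(x) over F_7: 5x^4 + 5x^3 + 6x^2 + 5x = (5x + 6)·(x^3 + 4x^2 + 2x + 5) + (3x + 5). Hence a·b ≡ 3x + 5 (mod f). (F_7[x]/(f) is a field with 7^3 = 343 elements since f is irreducible of degree 3.)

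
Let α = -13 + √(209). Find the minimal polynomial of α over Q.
m_α(x) = x^2 + 26x - 40

From α + 13 = √(209), squaring gives (α + 13)^2 = 209, i.e. α^2 + 26α + 169 = 209, so α^2 + 26α - 40 = 0. The discriminant of x^2 + 26x - 40 is (26)^2 - 4·(-40) = 676 + 160 = 836, and 4·(209) is not a perfect square in Q since 209 is squarefree and ≠ 1. Hence x^2 + 26x - 40 is irreducible over Q and is the minimal polynomial of α.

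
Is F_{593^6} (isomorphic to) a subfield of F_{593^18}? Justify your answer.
Yes: F_{593^6} is a subfield of F_{593^18}

F_{p^m} embeds in F_{p^n} iff m | n (since F_{p^n} is the splitting field of x^(p^n) - x, and F_{p^m} ⊂ F_{p^n} forces p^n to be a power of p^m, i.e. m | n; conversely if m | n then every root of x^(p^m) - x is a root of x^(p^n) - x). Here 6 | 18 (since 18 = 3·6), so F_{593^6} is a subfield of F_{593^18}, and [F_{593^18} : F_{593^6}] = 18/6 = 3.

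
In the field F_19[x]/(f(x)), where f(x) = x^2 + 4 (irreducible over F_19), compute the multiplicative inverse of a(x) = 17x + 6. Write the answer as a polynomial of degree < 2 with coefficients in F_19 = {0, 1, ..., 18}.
a(x)^(-1) ≡ 11x + 14 (mod f(x))

Since f is irreducible over F_19, F_19[x]/(f) is a field and a(x) ≠ 0 has an inverse. Apply the extended Euclidean algorithm to f(x) and a(x) in F_19[x]: f(x) = (9x + 8)·a(x) + (13). The last nonzero remainder is the constant 13 = gcd(f, a) in F_19. Back-substituting through the division chain expresses 13 = s(x)·a(x) + t(x)·f(x) with s(x) ≡ 10x + 11 (mod f), so (10x + 11)·a(x) ≡ 13 (mod f). Multiplying by 13^(-1) ≡ 3 in F_19 gives a(x)^(-1) ≡ 3·(10x + 11) ≡ 11x + 14 (mod f). Check: (17x + 6)·(11x + 14) = 16x^2 + 8 ≡ 1 (mod x^2 + 4).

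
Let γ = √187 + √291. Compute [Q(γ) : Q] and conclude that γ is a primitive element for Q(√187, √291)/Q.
[Q(γ) : Q] = 4 (equivalently, Q(γ) = Q(√187, √291))

Obviously Q(γ) ⊆ Q(√187, √291), and [Q(√187, √291):Q] = 4 (since 187, 291 are distinct squarefree integers > 1 with 54417 not a perfect square). To show equality we compute the minimal polynomial of γ. From γ = √187 + √291: γ^2 = 187 + 2√(54417) + 291 = 478 + 2√(54417), so γ^2 - 478 = 2√(54417); squaring, (γ^2 - 478)^2 = 4·54417, i.e. γ^4 - 956γ^2 + 228484 - 217668 = 0, i.e. γ^4 - 956γ^2 + 10816 = 0. So γ is a root of x^4 - 956x^2 + 10816. This polynomial is irreducible over Q: it has no rational root (each ±√187 ± √291 is irrational), and any factorization into two quadratics over Q would force √(54417) ∈ Q (pairing opposite roots) or √187, √291 ∈ Q (other pairings), all impossible. Hence [Q(γ):Q] = 4 = [Q(√187, √291):Q], so Q(γ) = Q(√187, √291).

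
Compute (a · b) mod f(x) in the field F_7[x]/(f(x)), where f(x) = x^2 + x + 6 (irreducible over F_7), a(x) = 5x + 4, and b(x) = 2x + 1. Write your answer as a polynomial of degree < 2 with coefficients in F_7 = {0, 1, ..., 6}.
a · b ≡ 3x (mod f(x))

Multiply in F_7[x]: a(x)·b(x) = (5x + 4)·(2x + 1) = 3x^2 + 6x + 4. This has degree ≥ 2, so divide by f(x) over F_7: 3x^2 + 6x + 4 = (3)·(x^2 + x + 6) + (3x). Hence a·b ≡ 3x (mod f). (F_7[x]/(f) is a field with 7^2 = 49 elements since f is irreducible of degree 2.)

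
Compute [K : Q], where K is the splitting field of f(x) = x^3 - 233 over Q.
[K : Q] = 6

The roots of x^3 - 233 are ∛233, ω∛233, ω^2∛233 where ω = e^(2πi/3) is a primitive cube root of unity, so K = Q(∛233, ω). Now [Q(∛233):Q] = 3 (since 233 is not a perfect cube, x^3 - 233 is irreducible) and [Q(ω):Q] = 2. Both 2 and 3 divide [K:Q], and [K:Q] ≤ 3·2 = 6, so [K:Q] = 6. (Equivalently: Q(∛233) ⊂ R but ω ∉ R, so [K : Q(∛233)] = 2.)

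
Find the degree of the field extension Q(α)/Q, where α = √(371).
[Q(α):Q] = 2

[Q(α):Q] equals the degree of the minimal polynomial of α. Here α^2 = 371 and x^2 - 371 is irreducible (d = 371 is squarefree, ≠ 1, hence not a square), so deg(m_α) = 2. Thus [Q(α):Q] = 2.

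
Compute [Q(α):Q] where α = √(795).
[Q(α):Q] = 2

[Q(α):Q] equals the degree of the minimal polynomial of α. Here α^2 = 795 and x^2 - 795 is irreducible (d = 795 is squarefree, ≠ 1, hence not a square), so deg(m_α) = 2. Thus [Q(α):Q] = 2.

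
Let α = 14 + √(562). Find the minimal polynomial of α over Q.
m_α(x) = x^2 - 28x - 366

From α - 14 = √(562), squaring gives (α - 14)^2 = 562, i.e. α^2 - 28α + 196 = 562, so α^2 - 28α - 366 = 0. The discriminant of x^2 - 28x - 366 is (-28)^2 - 4·(-366) = 784 + 1464 = 2248, and 4·(562) is not a perfect square in Q since 562 is squarefree and ≠ 1. Hence x^2 - 28x - 366 is irreducible over Q and is the minimal polynomial of α.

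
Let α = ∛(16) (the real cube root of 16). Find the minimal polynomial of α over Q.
m_α(x) = x^3 - 16

α satisfies α^3 = 16, so x^3 - 16 annihilates α. By the rational root test, a rational root p/q (in lowest terms) of x^3 - 16 would satisfy p^3 = 16 q^3, forcing q = 1 and p^3 = 16; but 16 is not a perfect cube, contradiction. A monic cubic over Q with no rational root is irreducible (any nontrivial factorization would include a linear factor). Hence x^3 - 16 is the minimal polynomial of α, and in particular [Q(α):Q] = 3.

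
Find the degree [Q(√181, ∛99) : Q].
[Q(√181, ∛99) : Q] = 6

Let L = Q(√181, ∛99). Since Q(√181) ⊂ L and [Q(√181):Q] = 2, the tower law gives 2 | [L:Q]. Likewise Q(∛99) ⊂ L with [Q(∛99):Q] = 3 (because 99 is not a perfect cube), so 3 | [L:Q]. As gcd(2,3) = 1, [L:Q] is divisible by 6. Conversely L is generated over Q by √181 and ∛99, so [L:Q] ≤ 2·3 = 6. Therefore [Q(√181, ∛99) : Q] = 6.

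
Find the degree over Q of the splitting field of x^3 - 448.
[K : Q] = 6

The roots of x^3 - 448 are ∛448, ω∛448, ω^2∛448 where ω = e^(2πi/3) is a primitive cube root of unity, so K = Q(∛448, ω). Now [Q(∛448):Q] = 3 (since 448 is not a perfect cube, x^3 - 448 is irreducible) and [Q(ω):Q] = 2. Both 2 and 3 divide [K:Q], and [K:Q] ≤ 3·2 = 6, so [K:Q] = 6. (Equivalently: Q(∛448) ⊂ R but ω ∉ R, so [K : Q(∛448)] = 2.)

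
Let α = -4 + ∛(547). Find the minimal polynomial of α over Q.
m_α(x) = x^3 + 12x^2 + 48x - 483

Set β = α + 4 = ∛(547), so β^3 = 547. Then (α + 4)^3 - 547 = 0, i.e. α is a root of g(x) = (x + 4)^3 - 547 = x^3 + 12x^2 + 48x - 483. Since g(x) = h(x + 4) where h(x) = x^3 - 547, and h is irreducible over Q (because 547 is not a perfect cube, so h has no rational root, and a monic cubic with no rational root is irreducible), g is also irreducible (irreducibility is preserved under the substitution x → x + 4). Hence m_α(x) = x^3 + 12x^2 + 48x - 483.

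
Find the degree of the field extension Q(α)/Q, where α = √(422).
[Q(α):Q] = 2

[Q(α):Q] equals the degree of the minimal polynomial of α. Here α^2 = 422 and x^2 - 422 is irreducible (d = 422 is squarefree, ≠ 1, hence not a square), so deg(m_α) = 2. Thus [Q(α):Q] = 2.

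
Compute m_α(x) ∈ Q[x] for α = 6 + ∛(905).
m_α(x) = x^3 - 18x^2 + 108x - 1121

Set β = α - 6 = ∛(905), so β^3 = 905. Then (α - 6)^3 - 905 = 0, i.e. α is a root of g(x) = (x - 6)^3 - 905 = x^3 - 18x^2 + 108x - 1121. Since g(x) = h(x - 6) where h(x) = x^3 - 905, and h is irreducible over Q (because 905 is not a perfect cube, so h has no rational root, and a monic cubic with no rational root is irreducible), g is also irreducible (irreducibility is preserved under the substitution x → x - 6). Hence m_α(x) = x^3 - 18x^2 + 108x - 1121.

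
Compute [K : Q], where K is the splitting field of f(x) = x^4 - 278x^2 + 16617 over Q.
[K : Q] = 4

Solving the quadratic in x^2: x^2 = (278 ± √(278^2 - 4·16617))/2 = (278 ± √10816)/2 = (278 ± 104)/2, giving x^2 = 87 or x^2 = 191. So f(x) = (x^2 - 87)(x^2 - 191) and the roots of f are ±√87, ±√191. Hence the splitting field is K = Q(√87, √191). Since 87 and 191 are distinct squarefree integers > 1, their product 16617 is not a perfect square, so √191 ∉ Q(√87). By the tower law [K:Q] = [Q(√87,√191):Q(√87)] · [Q(√87):Q] = 2 · 2 = 4.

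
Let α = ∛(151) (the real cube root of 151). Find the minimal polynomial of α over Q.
m_α(x) = x^3 - 151

α satisfies α^3 = 151, so x^3 - 151 annihilates α. By the rational root test, a rational root p/q (in lowest terms) of x^3 - 151 would satisfy p^3 = 151 q^3, forcing q = 1 and p^3 = 151; but 151 is not a perfect cube, contradiction. A monic cubic over Q with no rational root is irreducible (any nontrivial factorization would include a linear factor). Hence x^3 - 151 is the minimal polynomial of α, and in particular [Q(α):Q] = 3.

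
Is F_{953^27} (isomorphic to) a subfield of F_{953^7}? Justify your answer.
No: F_{953^27} is not a subfield of F_{953^7}

F_{p^m} embeds in F_{p^n} iff m | n. Here 27 ∤ 7 (since 7 = 0·27 + 7 with remainder 7 ≠ 0), so F_{953^27} is not a subfield of F_{953^7}. Equivalently: if it were, the tower law would give 27 = [F_{953^27}:F_953] dividing [F_{953^7}:F_953] = 7, contradiction.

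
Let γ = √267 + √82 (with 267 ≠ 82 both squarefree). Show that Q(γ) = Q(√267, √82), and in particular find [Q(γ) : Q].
[Q(γ) : Q] = 4 (equivalently, Q(γ) = Q(√267, √82))

Obviously Q(γ) ⊆ Q(√267, √82), and [Q(√267, √82):Q] = 4 (since 267, 82 are distinct squarefree integers > 1 with 21894 not a perfect square). To show equality we compute the minimal polynomial of γ. From γ = √267 + √82: γ^2 = 267 + 2√(21894) + 82 = 349 + 2√(21894), so γ^2 - 349 = 2√(21894); squaring, (γ^2 - 349)^2 = 4·21894, i.e. γ^4 - 698γ^2 + 121801 - 87576 = 0, i.e. γ^4 - 698γ^2 + 34225 = 0. So γ is a root of x^4 - 698x^2 + 34225. This polynomial is irreducible over Q: it has no rational root (each ±√267 ± √82 is irrational), and any factorization into two quadratics over Q would force √(21894) ∈ Q (pairing opposite roots) or √267, √82 ∈ Q (other pairings), all impossible. Hence [Q(γ):Q] = 4 = [Q(√267, √82):Q], so Q(γ) = Q(√267, √82).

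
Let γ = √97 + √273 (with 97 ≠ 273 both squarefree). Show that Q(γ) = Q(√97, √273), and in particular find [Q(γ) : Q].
[Q(γ) : Q] = 4 (equivalently, Q(γ) = Q(√97, √273))

Obviously Q(γ) ⊆ Q(√97, √273), and [Q(√97, √273):Q] = 4 (since 97, 273 are distinct squarefree integers > 1 with 26481 not a perfect square). To show equality we compute the minimal polynomial of γ. From γ = √97 + √273: γ^2 = 97 + 2√(26481) + 273 = 370 + 2√(26481), so γ^2 - 370 = 2√(26481); squaring, (γ^2 - 370)^2 = 4·26481, i.e. γ^4 - 740γ^2 + 136900 - 105924 = 0, i.e. γ^4 - 740γ^2 + 30976 = 0. So γ is a root of x^4 - 740x^2 + 30976. This polynomial is irreducible over Q: it has no rational root (each ±√97 ± √273 is irrational), and any factorization into two quadratics over Q would force √(26481) ∈ Q (pairing opposite roots) or √97, √273 ∈ Q (other pairings), all impossible. Hence [Q(γ):Q] = 4 = [Q(√97, √273):Q], so Q(γ) = Q(√97, √273).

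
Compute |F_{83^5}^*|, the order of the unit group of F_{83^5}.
|F_{83^5}^*| = 3939040642

F_{83^5} has 83^5 = 3939040643 elements; its multiplicative group consists of all nonzero elements, so |F_{83^5}^*| = 3939040643 - 1 = 3939040642. (It is cyclic since any finite subgroup of the multiplicative group of a field is cyclic.)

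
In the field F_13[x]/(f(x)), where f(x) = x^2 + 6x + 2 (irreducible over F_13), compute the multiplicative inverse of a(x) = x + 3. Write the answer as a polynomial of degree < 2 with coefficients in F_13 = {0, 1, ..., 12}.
a(x)^(-1) ≡ 2x + 6 (mod f(x))

Since f is irreducible over F_13, F_13[x]/(f) is a field and a(x) ≠ 0 has an inverse. Apply the extended Euclidean algorithm to f(x) and a(x) in F_13[x]: f(x) = (x + 3)·a(x) + (6). The last nonzero remainder is the constant 6 = gcd(f, a) in F_13. Back-substituting through the division chain expresses 6 = s(x)·a(x) + t(x)·f(x) with s(x) ≡ 12x + 10 (mod f), so (12x + 10)·a(x) ≡ 6 (mod f). Multiplying by 6^(-1) ≡ 11 in F_13 gives a(x)^(-1) ≡ 11·(12x + 10) ≡ 2x + 6 (mod f). Check: (x + 3)·(2x + 6) = 2x^2 + 12x + 5 ≡ 1 (mod x^2 + 6x + 2).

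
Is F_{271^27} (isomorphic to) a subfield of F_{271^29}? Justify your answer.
No: F_{271^27} is not a subfield of F_{271^29}

F_{p^m} embeds in F_{p^n} iff m | n. Here 27 ∤ 29 (since 29 = 1·27 + 2 with remainder 2 ≠ 0), so F_{271^27} is not a subfield of F_{271^29}. Equivalently: if it were, the tower law would give 27 = [F_{271^27}:F_271] dividing [F_{271^29}:F_271] = 29, contradiction.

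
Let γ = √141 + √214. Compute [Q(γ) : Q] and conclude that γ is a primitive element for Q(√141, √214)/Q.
[Q(γ) : Q] = 4 (equivalently, Q(γ) = Q(√141, √214))

Obviously Q(γ) ⊆ Q(√141, √214), and [Q(√141, √214):Q] = 4 (since 141, 214 are distinct squarefree integers > 1 with 30174 not a perfect square). To show equality we compute the minimal polynomial of γ. From γ = √141 + √214: γ^2 = 141 + 2√(30174) + 214 = 355 + 2√(30174), so γ^2 - 355 = 2√(30174); squaring, (γ^2 - 355)^2 = 4·30174, i.e. γ^4 - 710γ^2 + 126025 - 120696 = 0, i.e. γ^4 - 710γ^2 + 5329 = 0. So γ is a root of x^4 - 710x^2 + 5329. This polynomial is irreducible over Q: it has no rational root (each ±√141 ± √214 is irrational), and any factorization into two quadratics over Q would force √(30174) ∈ Q (pairing opposite roots) or √141, √214 ∈ Q (other pairings), all impossible. Hence [Q(γ):Q] = 4 = [Q(√141, √214):Q], so Q(γ) = Q(√141, √214).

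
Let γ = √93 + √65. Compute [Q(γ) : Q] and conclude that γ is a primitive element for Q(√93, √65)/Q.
[Q(γ) : Q] = 4 (equivalently, Q(γ) = Q(√93, √65))

Obviously Q(γ) ⊆ Q(√93, √65), and [Q(√93, √65):Q] = 4 (since 93, 65 are distinct squarefree integers > 1 with 6045 not a perfect square). To show equality we compute the minimal polynomial of γ. From γ = √93 + √65: γ^2 = 93 + 2√(6045) + 65 = 158 + 2√(6045), so γ^2 - 158 = 2√(6045); squaring, (γ^2 - 158)^2 = 4·6045, i.e. γ^4 - 316γ^2 + 24964 - 24180 = 0, i.e. γ^4 - 316γ^2 + 784 = 0. So γ is a root of x^4 - 316x^2 + 784. This polynomial is irreducible over Q: it has no rational root (each ±√93 ± √65 is irrational), and any factorization into two quadratics over Q would force √(6045) ∈ Q (pairing opposite roots) or √93, √65 ∈ Q (other pairings), all impossible. Hence [Q(γ):Q] = 4 = [Q(√93, √65):Q], so Q(γ) = Q(√93, √65).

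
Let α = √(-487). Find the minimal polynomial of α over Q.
m_α(x) = x^2 + 487

α satisfies α^2 + 487 = 0, so x^2 + 487 annihilates α. Since d = -487 is squarefree and ≠ 1, it is not a perfect square in Q, so x^2 + 487 has no rational root and is therefore irreducible over Q (a degree-2 polynomial over a field is irreducible iff it has no root). Hence m_α(x) = x^2 + 487.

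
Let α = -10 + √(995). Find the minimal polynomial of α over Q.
m_α(x) = x^2 + 20x - 895

From α + 10 = √(995), squaring gives (α + 10)^2 = 995, i.e. α^2 + 20α + 100 = 995, so α^2 + 20α - 895 = 0. The discriminant of x^2 + 20x - 895 is (20)^2 - 4·(-895) = 400 + 3580 = 3980, and 4·(995) is not a perfect square in Q since 995 is squarefree and ≠ 1. Hence x^2 + 20x - 895 is irreducible over Q and is the minimal polynomial of α.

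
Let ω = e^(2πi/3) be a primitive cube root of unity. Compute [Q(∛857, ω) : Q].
[Q(∛857, ω) : Q] = 6

[Q(∛857):Q] = 3 (min poly x^3 - 857, irreducible since 857 is not a perfect cube). [Q(ω):Q] = 2 (min poly x^2 + x + 1). Since Q(∛857) ⊂ R and ω ∉ R, we have ω ∉ Q(∛857), so x^2 + x + 1 remains irreducible over Q(∛857) and [Q(∛857, ω) : Q(∛857)] = 2. By the tower law, [Q(∛857, ω) : Q] = 3 · 2 = 6. (In fact Q(∛857, ω) is the splitting field of x^3 - 857 over Q.)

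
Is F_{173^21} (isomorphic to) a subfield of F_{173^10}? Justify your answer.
No: F_{173^21} is not a subfield of F_{173^10}

F_{p^m} embeds in F_{p^n} iff m | n. Here 21 ∤ 10 (since 10 = 0·21 + 10 with remainder 10 ≠ 0), so F_{173^21} is not a subfield of F_{173^10}. Equivalently: if it were, the tower law would give 21 = [F_{173^21}:F_173] dividing [F_{173^10}:F_173] = 10, contradiction.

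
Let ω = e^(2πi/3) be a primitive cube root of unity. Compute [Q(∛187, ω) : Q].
[Q(∛187, ω) : Q] = 6

[Q(∛187):Q] = 3 (min poly x^3 - 187, irreducible since 187 is not a perfect cube). [Q(ω):Q] = 2 (min poly x^2 + x + 1). Since Q(∛187) ⊂ R and ω ∉ R, we have ω ∉ Q(∛187), so x^2 + x + 1 remains irreducible over Q(∛187) and [Q(∛187, ω) : Q(∛187)] = 2. By the tower law, [Q(∛187, ω) : Q] = 3 · 2 = 6. (In fact Q(∛187, ω) is the splitting field of x^3 - 187 over Q.)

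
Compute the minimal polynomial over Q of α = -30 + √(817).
m_α(x) = x^2 + 60x + 83

From α + 30 = √(817), squaring gives (α + 30)^2 = 817, i.e. α^2 + 60α + 900 = 817, so α^2 + 60α + 83 = 0. The discriminant of x^2 + 60x + 83 is (60)^2 - 4·(83) = 3600 - 332 = 3268, and 4·(817) is not a perfect square in Q since 817 is squarefree and ≠ 1. Hence x^2 + 60x + 83 is irreducible over Q and is the minimal polynomial of α.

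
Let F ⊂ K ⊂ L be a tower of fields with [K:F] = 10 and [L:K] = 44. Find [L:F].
[L:F] = 440

The tower law says that for any tower of field extensions F ⊂ K ⊂ L with finite degrees, [L:F] = [L:K] · [K:F]. Here this gives [L:F] = 44 · 10 = 440.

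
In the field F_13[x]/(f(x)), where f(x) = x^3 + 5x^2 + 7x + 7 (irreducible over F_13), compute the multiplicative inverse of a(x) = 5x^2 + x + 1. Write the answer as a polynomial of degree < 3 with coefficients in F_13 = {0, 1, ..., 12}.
a(x)^(-1) ≡ 6x^2 + x + 3 (mod f(x))

Since f is irreducible over F_13, F_13[x]/(f) is a field and a(x) ≠ 0 has an inverse. Apply the extended Euclidean algorithm to f(x) and a(x) in F_13[x]: f(x) = (8x + 2)·a(x) + (10x + 5);  a(x) = (7x + 7)·(10x + 5) + (5). The last nonzero remainder is the constant 5 = gcd(f, a) in F_13. Back-substituting through the division chain expresses 5 = s(x)·a(x) + t(x)·f(x) with s(x) ≡ 4x^2 + 5x + 2 (mod f), so (4x^2 + 5x + 2)·a(x) ≡ 5 (mod f). Multiplying by 5^(-1) ≡ 8 in F_13 gives a(x)^(-1) ≡ 8·(4x^2 + 5x + 2) ≡ 6x^2 + x + 3 (mod f). Check: (5x^2 + x + 1)·(6x^2 + x + 3) = 4x^4 + 11x^3 + 9x^2 + 4x + 3 ≡ 1 (mod x^3 + 5x^2 + 7x + 7).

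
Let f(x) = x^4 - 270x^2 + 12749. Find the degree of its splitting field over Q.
[K : Q] = 4

Solving the quadratic in x^2: x^2 = (270 ± √(270^2 - 4·12749))/2 = (270 ± √21904)/2 = (270 ± 148)/2, giving x^2 = 61 or x^2 = 209. So f(x) = (x^2 - 61)(x^2 - 209) and the roots of f are ±√61, ±√209. Hence the splitting field is K = Q(√61, √209). Since 61 and 209 are distinct squarefree integers > 1, their product 12749 is not a perfect square, so √209 ∉ Q(√61). By the tower law [K:Q] = [Q(√61,√209):Q(√61)] · [Q(√61):Q] = 2 · 2 = 4.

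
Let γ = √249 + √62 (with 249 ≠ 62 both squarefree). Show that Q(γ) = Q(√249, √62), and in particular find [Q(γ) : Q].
[Q(γ) : Q] = 4 (equivalently, Q(γ) = Q(√249, √62))

Obviously Q(γ) ⊆ Q(√249, √62), and [Q(√249, √62):Q] = 4 (since 249, 62 are distinct squarefree integers > 1 with 15438 not a perfect square). To show equality we compute the minimal polynomial of γ. From γ = √249 + √62: γ^2 = 249 + 2√(15438) + 62 = 311 + 2√(15438), so γ^2 - 311 = 2√(15438); squaring, (γ^2 - 311)^2 = 4·15438, i.e. γ^4 - 622γ^2 + 96721 - 61752 = 0, i.e. γ^4 - 622γ^2 + 34969 = 0. So γ is a root of x^4 - 622x^2 + 34969. This polynomial is irreducible over Q: it has no rational root (each ±√249 ± √62 is irrational), and any factorization into two quadratics over Q would force √(15438) ∈ Q (pairing opposite roots) or √249, √62 ∈ Q (other pairings), all impossible. Hence [Q(γ):Q] = 4 = [Q(√249, √62):Q], so Q(γ) = Q(√249, √62).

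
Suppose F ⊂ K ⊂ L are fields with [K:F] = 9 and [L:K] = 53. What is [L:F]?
[L:F] = 477

The tower law says that for any tower of field extensions F ⊂ K ⊂ L with finite degrees, [L:F] = [L:K] · [K:F]. Here this gives [L:F] = 53 · 9 = 477.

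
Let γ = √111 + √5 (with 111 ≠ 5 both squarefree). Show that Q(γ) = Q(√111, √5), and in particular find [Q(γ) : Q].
[Q(γ) : Q] = 4 (equivalently, Q(γ) = Q(√111, √5))

Obviously Q(γ) ⊆ Q(√111, √5), and [Q(√111, √5):Q] = 4 (since 111, 5 are distinct squarefree integers > 1 with 555 not a perfect square). To show equality we compute the minimal polynomial of γ. From γ = √111 + √5: γ^2 = 111 + 2√(555) + 5 = 116 + 2√(555), so γ^2 - 116 = 2√(555); squaring, (γ^2 - 116)^2 = 4·555, i.e. γ^4 - 232γ^2 + 13456 - 2220 = 0, i.e. γ^4 - 232γ^2 + 11236 = 0. So γ is a root of x^4 - 232x^2 + 11236. This polynomial is irreducible over Q: it has no rational root (each ±√111 ± √5 is irrational), and any factorization into two quadratics over Q would force √(555) ∈ Q (pairing opposite roots) or √111, √5 ∈ Q (other pairings), all impossible. Hence [Q(γ):Q] = 4 = [Q(√111, √5):Q], so Q(γ) = Q(√111, √5).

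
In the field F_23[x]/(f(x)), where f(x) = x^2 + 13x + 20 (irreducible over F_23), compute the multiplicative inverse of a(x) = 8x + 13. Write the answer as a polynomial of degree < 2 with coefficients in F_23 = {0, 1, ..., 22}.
a(x)^(-1) ≡ 3x + 14 (mod f(x))

Since f is irreducible over F_23, F_23[x]/(f) is a field and a(x) ≠ 0 has an inverse. Apply the extended Euclidean algorithm to f(x) and a(x) in F_23[x]: f(x) = (3x + 14)·a(x) + (22). The last nonzero remainder is the constant 22 = gcd(f, a) in F_23. Back-substituting through the division chain expresses 22 = s(x)·a(x) + t(x)·f(x) with s(x) ≡ 20x + 9 (mod f), so (20x + 9)·a(x) ≡ 22 (mod f). Multiplying by 22^(-1) ≡ 22 in F_23 gives a(x)^(-1) ≡ 22·(20x + 9) ≡ 3x + 14 (mod f). Check: (8x + 13)·(3x + 14) = x^2 + 13x + 21 ≡ 1 (mod x^2 + 13x + 20).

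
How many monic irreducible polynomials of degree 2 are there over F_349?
There are 60726 monic irreducible polynomials of degree 2 over F_349

Each element of F_{349^2} that lies in no proper subfield is a root of exactly one monic irreducible of degree 2 over F_349, and each such polynomial has 2 distinct roots in F_{349^2}. By Möbius inversion the count is N_349(2) = (1/2) Σ_{d|2} μ(2/d) · 349^d = (1/2)(μ(2)·349^1 + μ(1)·349^2) = 121452/2 = 60726.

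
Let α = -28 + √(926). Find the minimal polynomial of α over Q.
m_α(x) = x^2 + 56x - 142

From α + 28 = √(926), squaring gives (α + 28)^2 = 926, i.e. α^2 + 56α + 784 = 926, so α^2 + 56α - 142 = 0. The discriminant of x^2 + 56x - 142 is (56)^2 - 4·(-142) = 3136 + 568 = 3704, and 4·(926) is not a perfect square in Q since 926 is squarefree and ≠ 1. Hence x^2 + 56x - 142 is irreducible over Q and is the minimal polynomial of α.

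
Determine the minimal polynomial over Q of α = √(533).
m_α(x) = x^2 - 533

α satisfies α^2 - 533 = 0, so x^2 - 533 annihilates α. Since d = 533 is squarefree and ≠ 1, it is not a perfect square in Q, so x^2 - 533 has no rational root and is therefore irreducible over Q (a degree-2 polynomial over a field is irreducible iff it has no root). Hence m_α(x) = x^2 - 533.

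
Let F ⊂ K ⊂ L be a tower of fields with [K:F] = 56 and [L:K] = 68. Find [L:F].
[L:F] = 3808

The tower law says that for any tower of field extensions F ⊂ K ⊂ L with finite degrees, [L:F] = [L:K] · [K:F]. Here this gives [L:F] = 68 · 56 = 3808.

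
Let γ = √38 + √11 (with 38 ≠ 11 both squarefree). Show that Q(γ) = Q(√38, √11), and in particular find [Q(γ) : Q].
[Q(γ) : Q] = 4 (equivalently, Q(γ) = Q(√38, √11))

Obviously Q(γ) ⊆ Q(√38, √11), and [Q(√38, √11):Q] = 4 (since 38, 11 are distinct squarefree integers > 1 with 418 not a perfect square). To show equality we compute the minimal polynomial of γ. From γ = √38 + √11: γ^2 = 38 + 2√(418) + 11 = 49 + 2√(418), so γ^2 - 49 = 2√(418); squaring, (γ^2 - 49)^2 = 4·418, i.e. γ^4 - 98γ^2 + 2401 - 1672 = 0, i.e. γ^4 - 98γ^2 + 729 = 0. So γ is a root of x^4 - 98x^2 + 729. This polynomial is irreducible over Q: it has no rational root (each ±√38 ± √11 is irrational), and any factorization into two quadratics over Q would force √(418) ∈ Q (pairing opposite roots) or √38, √11 ∈ Q (other pairings), all impossible. Hence [Q(γ):Q] = 4 = [Q(√38, √11):Q], so Q(γ) = Q(√38, √11).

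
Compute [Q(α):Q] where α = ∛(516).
[Q(α):Q] = 3

The minimal polynomial of α is x^3 - 516, irreducible over Q since 516 is not a perfect cube (so x^3 - 516 has no rational root). Hence [Q(α):Q] = deg(m_α) = 3.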